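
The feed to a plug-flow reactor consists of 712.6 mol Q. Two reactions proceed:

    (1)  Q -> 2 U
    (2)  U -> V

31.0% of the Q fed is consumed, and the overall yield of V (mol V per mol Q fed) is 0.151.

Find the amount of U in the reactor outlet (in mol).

334 mol

Conversion of Q: Q consumed = 1ξ₁ = 0.31 × 712.6 → ξ₁ = 220.9 mol.
Yield of V: 1ξ₂ / 712.6 = 0.151 → ξ₂ = 107.6 mol.
Outlet amounts (n = n₀ + Σ ν·ξ):
  Q: 712.6 − 1(220.9) = 491.7
  U: 0 + 2(220.9) − 1(107.6) = 334.2
  V: 0 + 1(107.6) = 107.6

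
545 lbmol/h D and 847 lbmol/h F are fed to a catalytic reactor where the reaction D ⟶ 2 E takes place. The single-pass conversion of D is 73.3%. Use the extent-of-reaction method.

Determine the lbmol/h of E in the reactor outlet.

799 lbmol/h

D reacted = 0.733 × 545 = 399.5 lbmol/h; ν_D = −1, so ξ = 399.5/1 = 399.5 lbmol/h.
Outlet amounts (n = n₀ + ν ξ):
  D: 545 − 1(399.5) = 145.5
  E: 0 + 2(399.5) = 799
  F: 847 (inert)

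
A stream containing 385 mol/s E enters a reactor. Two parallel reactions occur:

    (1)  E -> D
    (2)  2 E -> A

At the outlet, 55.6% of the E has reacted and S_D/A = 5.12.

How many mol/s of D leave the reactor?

154 mol/s

Conversion of E: E consumed = 0.556 × 385 = 214.1 mol/s = 1ξ₁ + 2ξ₂.
Selectivity: 1ξ₁ / (1ξ₂) = 5.12 → ξ₁ = 5.12 ξ₂.
Substitute: (1·5.12 + 2) ξ₂ = 214.1 → ξ₂ = 30.06 mol/s, ξ₁ = 153.9 mol/s.
Outlet amounts (n = n₀ + Σ ν·ξ):
  E: 385 − 1(153.9) − 2(30.06) = 170.9
  D: 0 + 1(153.9) = 153.9
  A: 0 + 1(30.06) = 30.06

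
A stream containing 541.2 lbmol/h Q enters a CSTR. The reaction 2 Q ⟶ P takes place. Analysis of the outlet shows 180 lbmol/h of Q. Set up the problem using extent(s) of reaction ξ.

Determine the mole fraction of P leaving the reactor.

For Q: n = n₀ − 2ξ → 180 = 541.2 − 2ξ, giving ξ = 180.6 lbmol/h.
Outlet amounts (n = n₀ + ν ξ):
  Q: 541.2 − 2(180.6) = 180
  P: 0 + 1(180.6) = 180.6
Total out = 360.6 lbmol/h; y_P = 180.6 / 360.6 = 0.5008.

0.501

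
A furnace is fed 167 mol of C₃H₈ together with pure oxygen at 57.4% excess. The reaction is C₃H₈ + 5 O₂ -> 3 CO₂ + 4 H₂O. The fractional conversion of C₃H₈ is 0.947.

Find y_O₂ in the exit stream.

Stoichiometric O₂ = 5 × 167 = 835 mol; O₂ fed = 835 × 1.574 = 1314 mol.
Fuel reacted = 0.947 × 167 → ξ = 158.1 mol.
Outlet (n = n₀ + ν ξ):
  C₃H₈: 167 − 1(158.1) = 8.851
  O₂: 1314 − 5(158.1) = 523.5
  CO₂: 0 + 3(158.1) = 474.4
  H₂O: 0 + 4(158.1) = 632.6
Total out = 1639 mol; y_O₂ = 523.5 / 1639 = 0.3193.

0.319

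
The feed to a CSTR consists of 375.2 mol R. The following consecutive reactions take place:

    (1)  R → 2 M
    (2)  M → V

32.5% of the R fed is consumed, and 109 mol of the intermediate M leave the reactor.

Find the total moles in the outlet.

Conversion of R: R consumed = 1ξ₁ = 0.325 × 375.2 → ξ₁ = 121.9 mol.
M balance: n_M = 0 + 2ξ₁ − 1ξ₂ = 109 → ξ₂ = (2·121.9 − 109)/1 = 134.9 mol.
Outlet amounts (n = n₀ + Σ ν·ξ):
  R: 375.2 − 1(121.9) = 253.3
  M: 0 + 2(121.9) − 1(134.9) = 109
  V: 0 + 1(134.9) = 134.9
Total out = 253.3 + 109 + 134.9 = 497.1 mol.

497 mol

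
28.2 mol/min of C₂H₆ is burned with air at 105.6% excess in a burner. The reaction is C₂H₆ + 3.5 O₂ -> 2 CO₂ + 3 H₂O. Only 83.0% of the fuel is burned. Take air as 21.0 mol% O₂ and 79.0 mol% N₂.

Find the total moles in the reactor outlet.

1010 mol/min

Stoichiometric O₂ = 3.5 × 28.2 = 98.7 mol/min; O₂ fed = 98.7 × 2.056 = 202.9 mol/min.
N₂ fed = 202.9 × 79/21 = 763.4 mol/min.
Fuel reacted = 0.83 × 28.2 → ξ = 23.41 mol/min.
Outlet (n = n₀ + ν ξ):
  C₂H₆: 28.2 − 1(23.41) = 4.794
  O₂: 202.9 − 3.5(23.41) = 121
  N₂: 763.4 (inert)
  CO₂: 0 + 2(23.41) = 46.81
  H₂O: 0 + 3(23.41) = 70.22
Total out = 4.794 + 121 + 763.4 + 46.81 + 70.22 = 1006 mol/min.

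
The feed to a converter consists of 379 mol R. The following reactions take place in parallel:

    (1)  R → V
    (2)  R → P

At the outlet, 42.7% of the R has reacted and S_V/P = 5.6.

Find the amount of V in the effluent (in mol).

Conversion of R: R consumed = 0.427 × 379 = 161.8 mol = 1ξ₁ + 1ξ₂.
Selectivity: 1ξ₁ / (1ξ₂) = 5.6 → ξ₁ = 5.6 ξ₂.
Substitute: (1·5.6 + 1) ξ₂ = 161.8 → ξ₂ = 24.52 mol, ξ₁ = 137.3 mol.
Outlet amounts (n = n₀ + Σ ν·ξ):
  R: 379 − 1(137.3) − 1(24.52) = 217.2
  V: 0 + 1(137.3) = 137.3
  P: 0 + 1(24.52) = 24.52

137 mol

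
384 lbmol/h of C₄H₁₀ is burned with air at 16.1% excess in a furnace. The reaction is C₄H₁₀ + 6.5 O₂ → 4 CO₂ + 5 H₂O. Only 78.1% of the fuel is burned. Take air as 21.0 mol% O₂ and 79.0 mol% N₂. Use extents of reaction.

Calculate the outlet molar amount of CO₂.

1200 lbmol/h

Stoichiometric O₂ = 6.5 × 384 = 2496 lbmol/h; O₂ fed = 2496 × 1.161 = 2898 lbmol/h.
N₂ fed = 2898 × 79/21 = 10900 lbmol/h.
Fuel reacted = 0.781 × 384 → ξ = 299.9 lbmol/h.
Outlet (n = n₀ + ν ξ):
  C₄H₁₀: 384 − 1(299.9) = 84.1
  O₂: 2898 − 6.5(299.9) = 948.5
  N₂: 10900 (inert)
  CO₂: 0 + 4(299.9) = 1200
  H₂O: 0 + 5(299.9) = 1500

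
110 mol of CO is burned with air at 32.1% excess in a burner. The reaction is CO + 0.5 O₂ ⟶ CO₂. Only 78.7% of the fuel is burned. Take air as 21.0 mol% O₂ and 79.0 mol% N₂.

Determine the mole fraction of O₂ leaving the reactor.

0.0712

Stoichiometric O₂ = 0.5 × 110 = 55 mol; O₂ fed = 55 × 1.321 = 72.66 mol.
N₂ fed = 72.66 × 79/21 = 273.3 mol.
Fuel reacted = 0.787 × 110 → ξ = 86.57 mol.
Outlet (n = n₀ + ν ξ):
  CO: 110 − 1(86.57) = 23.43
  O₂: 72.66 − 0.5(86.57) = 29.37
  N₂: 273.3 (inert)
  CO₂: 0 + 1(86.57) = 86.57
Total out = 412.7 mol; y_O₂ = 29.37 / 412.7 = 0.07117.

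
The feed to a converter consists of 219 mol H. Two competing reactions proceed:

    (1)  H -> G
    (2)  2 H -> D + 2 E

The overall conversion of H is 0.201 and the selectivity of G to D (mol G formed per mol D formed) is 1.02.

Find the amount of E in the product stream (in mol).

29.2 mol

Conversion of H: H consumed = 0.201 × 219 = 44.02 mol = 1ξ₁ + 2ξ₂.
Selectivity: 1ξ₁ / (1ξ₂) = 1.02 → ξ₁ = 1.02 ξ₂.
Substitute: (1·1.02 + 2) ξ₂ = 44.02 → ξ₂ = 14.58 mol, ξ₁ = 14.87 mol.
Outlet amounts (n = n₀ + Σ ν·ξ):
  H: 219 − 1(14.87) − 2(14.58) = 175
  G: 0 + 1(14.87) = 14.87
  D: 0 + 1(14.58) = 14.58
  E: 0 + 2(14.58) = 29.15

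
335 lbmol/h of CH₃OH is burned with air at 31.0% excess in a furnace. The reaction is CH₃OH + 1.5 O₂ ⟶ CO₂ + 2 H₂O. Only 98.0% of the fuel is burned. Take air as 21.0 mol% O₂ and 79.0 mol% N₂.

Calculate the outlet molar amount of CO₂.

Stoichiometric O₂ = 1.5 × 335 = 502.5 lbmol/h; O₂ fed = 502.5 × 1.310 = 658.3 lbmol/h.
N₂ fed = 658.3 × 79/21 = 2476 lbmol/h.
Fuel reacted = 0.98 × 335 → ξ = 328.3 lbmol/h.
Outlet (n = n₀ + ν ξ):
  CH₃OH: 335 − 1(328.3) = 6.7
  O₂: 658.3 − 1.5(328.3) = 165.8
  N₂: 2476 (inert)
  CO₂: 0 + 1(328.3) = 328.3
  H₂O: 0 + 2(328.3) = 656.6

328 lbmol/h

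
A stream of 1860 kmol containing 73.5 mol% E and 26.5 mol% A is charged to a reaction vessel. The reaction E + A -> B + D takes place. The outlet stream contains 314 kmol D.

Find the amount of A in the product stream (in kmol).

For D: n = n₀ + 1ξ → 314 = 0 + 1ξ, giving ξ = 314 kmol.
Outlet amounts (n = n₀ + ν ξ):
  E: 1367 − 1(314) = 1053
  A: 492.9 − 1(314) = 178.9
  B: 0 + 1(314) = 314
  D: 0 + 1(314) = 314

179 kmol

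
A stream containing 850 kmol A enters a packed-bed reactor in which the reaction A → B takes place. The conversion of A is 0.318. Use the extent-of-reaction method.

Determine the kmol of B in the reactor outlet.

A reacted = 0.318 × 850 = 270.3 kmol; ν_A = −1, so ξ = 270.3/1 = 270.3 kmol.
Outlet amounts (n = n₀ + ν ξ):
  A: 850 − 1(270.3) = 579.7
  B: 0 + 1(270.3) = 270.3

270 kmol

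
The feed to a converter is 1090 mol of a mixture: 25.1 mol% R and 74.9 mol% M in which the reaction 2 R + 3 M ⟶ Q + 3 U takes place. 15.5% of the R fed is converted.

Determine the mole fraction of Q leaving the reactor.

0.0198

R reacted = 0.155 × 273.6 = 42.41 mol; ν_R = −2, so ξ = 42.41/2 = 21.2 mol.
Outlet amounts (n = n₀ + ν ξ):
  R: 273.6 − 2(21.2) = 231.2
  M: 816.4 − 3(21.2) = 752.8
  Q: 0 + 1(21.2) = 21.2
  U: 0 + 3(21.2) = 63.61
Total out = 1069 mol; y_Q = 21.2 / 1069 = 0.01984.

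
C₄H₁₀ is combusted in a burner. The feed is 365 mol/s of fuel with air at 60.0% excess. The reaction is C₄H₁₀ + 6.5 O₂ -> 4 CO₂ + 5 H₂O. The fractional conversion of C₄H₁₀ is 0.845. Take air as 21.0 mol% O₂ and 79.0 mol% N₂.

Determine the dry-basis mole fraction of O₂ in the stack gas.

0.103

Stoichiometric O₂ = 6.5 × 365 = 2372 mol/s; O₂ fed = 2372 × 1.600 = 3796 mol/s.
N₂ fed = 3796 × 79/21 = 14280 mol/s.
Fuel reacted = 0.845 × 365 → ξ = 308.4 mol/s.
Outlet (n = n₀ + ν ξ):
  C₄H₁₀: 365 − 1(308.4) = 56.57
  O₂: 3796 − 6.5(308.4) = 1791
  N₂: 14280 (inert)
  CO₂: 0 + 4(308.4) = 1234
  H₂O: 0 + 5(308.4) = 1542
Dry total = 17360 mol/s; y_O₂ (dry) = 1791 / 17360 = 0.1032.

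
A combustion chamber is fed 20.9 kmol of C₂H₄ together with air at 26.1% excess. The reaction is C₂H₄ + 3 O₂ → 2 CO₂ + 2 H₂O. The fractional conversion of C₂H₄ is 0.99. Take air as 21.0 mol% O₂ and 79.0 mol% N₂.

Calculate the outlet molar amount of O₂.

Stoichiometric O₂ = 3 × 20.9 = 62.7 kmol; O₂ fed = 62.7 × 1.261 = 79.06 kmol.
N₂ fed = 79.06 × 79/21 = 297.4 kmol.
Fuel reacted = 0.99 × 20.9 → ξ = 20.69 kmol.
Outlet (n = n₀ + ν ξ):
  C₂H₄: 20.9 − 1(20.69) = 0.209
  O₂: 79.06 − 3(20.69) = 16.99
  N₂: 297.4 (inert)
  CO₂: 0 + 2(20.69) = 41.38
  H₂O: 0 + 2(20.69) = 41.38

17 kmol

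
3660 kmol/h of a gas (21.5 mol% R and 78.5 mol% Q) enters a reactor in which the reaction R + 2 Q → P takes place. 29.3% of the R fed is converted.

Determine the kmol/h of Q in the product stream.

2410 kmol/h

R reacted = 0.293 × 786.9 = 230.6 kmol/h; ν_R = −1, so ξ = 230.6/1 = 230.6 kmol/h.
Outlet amounts (n = n₀ + ν ξ):
  R: 786.9 − 1(230.6) = 556.3
  Q: 2873 − 2(230.6) = 2412
  P: 0 + 1(230.6) = 230.6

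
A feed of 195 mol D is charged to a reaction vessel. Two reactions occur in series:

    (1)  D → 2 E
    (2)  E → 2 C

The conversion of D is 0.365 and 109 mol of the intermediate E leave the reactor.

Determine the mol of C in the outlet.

66.7 mol

Conversion of D: D consumed = 1ξ₁ = 0.365 × 195 → ξ₁ = 71.17 mol.
E balance: n_E = 0 + 2ξ₁ − 1ξ₂ = 109 → ξ₂ = (2·71.17 − 109)/1 = 33.35 mol.
Outlet amounts (n = n₀ + Σ ν·ξ):
  D: 195 − 1(71.17) = 123.8
  E: 0 + 2(71.17) − 1(33.35) = 109
  C: 0 + 2(33.35) = 66.7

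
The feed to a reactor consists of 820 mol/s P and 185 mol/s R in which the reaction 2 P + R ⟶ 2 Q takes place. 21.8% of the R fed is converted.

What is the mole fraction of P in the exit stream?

R reacted = 0.218 × 185 = 40.33 mol/s; ν_R = −1, so ξ = 40.33/1 = 40.33 mol/s.
Outlet amounts (n = n₀ + ν ξ):
  P: 820 − 2(40.33) = 739.3
  R: 185 − 1(40.33) = 144.7
  Q: 0 + 2(40.33) = 80.66
Total out = 964.7 mol/s; y_P = 739.3 / 964.7 = 0.7664.

0.766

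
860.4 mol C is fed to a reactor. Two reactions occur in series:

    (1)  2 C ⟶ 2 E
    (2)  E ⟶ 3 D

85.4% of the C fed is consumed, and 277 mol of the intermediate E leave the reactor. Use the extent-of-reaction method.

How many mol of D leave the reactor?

1370 mol

Conversion of C: C consumed = 2ξ₁ = 0.854 × 860.4 → ξ₁ = 367.4 mol.
E balance: n_E = 0 + 2ξ₁ − 1ξ₂ = 277 → ξ₂ = (2·367.4 − 277)/1 = 457.8 mol.
Outlet amounts (n = n₀ + Σ ν·ξ):
  C: 860.4 − 2(367.4) = 125.6
  E: 0 + 2(367.4) − 1(457.8) = 277
  D: 0 + 3(457.8) = 1373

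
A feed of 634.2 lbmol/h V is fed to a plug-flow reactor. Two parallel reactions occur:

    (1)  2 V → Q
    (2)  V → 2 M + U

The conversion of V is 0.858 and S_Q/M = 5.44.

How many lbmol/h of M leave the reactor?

Conversion of V: V consumed = 0.858 × 634.2 = 544.1 lbmol/h = 2ξ₁ + 1ξ₂.
Selectivity: 1ξ₁ / (2ξ₂) = 5.44 → ξ₁ = 10.88 ξ₂.
Substitute: (2·10.88 + 1) ξ₂ = 544.1 → ξ₂ = 23.91 lbmol/h, ξ₁ = 260.1 lbmol/h.
Outlet amounts (n = n₀ + Σ ν·ξ):
  V: 634.2 − 2(260.1) − 1(23.91) = 90.06
  Q: 0 + 1(260.1) = 260.1
  M: 0 + 2(23.91) = 47.82
  U: 0 + 1(23.91) = 23.91

47.8 lbmol/h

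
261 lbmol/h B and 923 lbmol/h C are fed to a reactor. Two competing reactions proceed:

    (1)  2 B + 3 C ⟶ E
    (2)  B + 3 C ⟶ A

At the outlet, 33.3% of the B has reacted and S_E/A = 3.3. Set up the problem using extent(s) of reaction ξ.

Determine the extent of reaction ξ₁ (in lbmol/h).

ξ₁ = 37.7 lbmol/h

Conversion of B: B consumed = 0.333 × 261 = 86.91 lbmol/h = 2ξ₁ + 1ξ₂.
Selectivity: 1ξ₁ / (1ξ₂) = 3.3 → ξ₁ = 3.3 ξ₂.
Substitute: (2·3.3 + 1) ξ₂ = 86.91 → ξ₂ = 11.44 lbmol/h, ξ₁ = 37.74 lbmol/h.
Outlet amounts (n = n₀ + Σ ν·ξ):
  B: 261 − 2(37.74) − 1(11.44) = 174.1
  C: 923 − 3(37.74) − 3(11.44) = 775.5
  E: 0 + 1(37.74) = 37.74
  A: 0 + 1(11.44) = 11.44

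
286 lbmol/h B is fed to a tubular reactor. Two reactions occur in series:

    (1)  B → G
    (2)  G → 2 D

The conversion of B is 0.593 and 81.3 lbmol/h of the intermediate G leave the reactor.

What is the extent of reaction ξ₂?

Conversion of B: B consumed = 1ξ₁ = 0.593 × 286 → ξ₁ = 169.6 lbmol/h.
G balance: n_G = 0 + 1ξ₁ − 1ξ₂ = 81.3 → ξ₂ = (1·169.6 − 81.3)/1 = 88.3 lbmol/h.
Outlet amounts (n = n₀ + Σ ν·ξ):
  B: 286 − 1(169.6) = 116.4
  G: 0 + 1(169.6) − 1(88.3) = 81.3
  D: 0 + 2(88.3) = 176.6

ξ₂ = 88.3 lbmol/h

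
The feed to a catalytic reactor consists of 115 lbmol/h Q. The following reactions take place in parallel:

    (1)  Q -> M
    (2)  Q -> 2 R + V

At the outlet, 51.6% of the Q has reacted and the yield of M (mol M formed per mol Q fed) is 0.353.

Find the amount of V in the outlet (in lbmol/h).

18.7 lbmol/h

Yield of M: 1ξ₁ / 115 = 0.353 → ξ₁ = 40.59 lbmol/h.
Conversion of Q: 1ξ₁ + 1ξ₂ = 0.516 × 115 = 59.34 → ξ₂ = 18.75 lbmol/h.
Outlet amounts (n = n₀ + Σ ν·ξ):
  Q: 115 − 1(40.59) − 1(18.75) = 55.66
  M: 0 + 1(40.59) = 40.59
  R: 0 + 2(18.75) = 37.49
  V: 0 + 1(18.75) = 18.75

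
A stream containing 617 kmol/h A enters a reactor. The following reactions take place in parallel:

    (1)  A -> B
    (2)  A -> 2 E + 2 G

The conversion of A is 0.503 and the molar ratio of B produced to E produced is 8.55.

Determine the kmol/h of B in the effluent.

293 kmol/h

Conversion of A: A consumed = 0.503 × 617 = 310.4 kmol/h = 1ξ₁ + 1ξ₂.
Selectivity: 1ξ₁ / (2ξ₂) = 8.55 → ξ₁ = 17.1 ξ₂.
Substitute: (1·17.1 + 1) ξ₂ = 310.4 → ξ₂ = 17.15 kmol/h, ξ₁ = 293.2 kmol/h.
Outlet amounts (n = n₀ + Σ ν·ξ):
  A: 617 − 1(293.2) − 1(17.15) = 306.6
  B: 0 + 1(293.2) = 293.2
  E: 0 + 2(17.15) = 34.29
  G: 0 + 2(17.15) = 34.29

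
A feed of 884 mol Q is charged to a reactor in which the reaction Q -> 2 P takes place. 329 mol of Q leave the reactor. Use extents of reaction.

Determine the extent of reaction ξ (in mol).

ξ = 555 mol

For Q: n = n₀ − 1ξ → 329 = 884 − 1ξ, giving ξ = 555 mol.
Outlet amounts (n = n₀ + ν ξ):
  Q: 884 − 1(555) = 329
  P: 0 + 2(555) = 1110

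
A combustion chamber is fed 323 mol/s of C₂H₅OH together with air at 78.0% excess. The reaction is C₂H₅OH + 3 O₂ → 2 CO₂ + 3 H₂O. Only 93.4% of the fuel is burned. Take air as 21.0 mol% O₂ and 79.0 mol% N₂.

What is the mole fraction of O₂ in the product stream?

0.0928

Stoichiometric O₂ = 3 × 323 = 969 mol/s; O₂ fed = 969 × 1.780 = 1725 mol/s.
N₂ fed = 1725 × 79/21 = 6489 mol/s.
Fuel reacted = 0.934 × 323 → ξ = 301.7 mol/s.
Outlet (n = n₀ + ν ξ):
  C₂H₅OH: 323 − 1(301.7) = 21.32
  O₂: 1725 − 3(301.7) = 819.8
  N₂: 6489 (inert)
  CO₂: 0 + 2(301.7) = 603.4
  H₂O: 0 + 3(301.7) = 905
Total out = 8838 mol/s; y_O₂ = 819.8 / 8838 = 0.09275.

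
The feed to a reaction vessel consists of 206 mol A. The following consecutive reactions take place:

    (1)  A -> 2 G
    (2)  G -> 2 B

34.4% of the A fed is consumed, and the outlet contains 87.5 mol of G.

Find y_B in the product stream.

Conversion of A: A consumed = 1ξ₁ = 0.344 × 206 → ξ₁ = 70.86 mol.
G balance: n_G = 0 + 2ξ₁ − 1ξ₂ = 87.5 → ξ₂ = (2·70.86 − 87.5)/1 = 54.23 mol.
Outlet amounts (n = n₀ + Σ ν·ξ):
  A: 206 − 1(70.86) = 135.1
  G: 0 + 2(70.86) − 1(54.23) = 87.5
  B: 0 + 2(54.23) = 108.5
Total out = 331.1 mol; y_B = 108.5 / 331.1 = 0.3276.

0.328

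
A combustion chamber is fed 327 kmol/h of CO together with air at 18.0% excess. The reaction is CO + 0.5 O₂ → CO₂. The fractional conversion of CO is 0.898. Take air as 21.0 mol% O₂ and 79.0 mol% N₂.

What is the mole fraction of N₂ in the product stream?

0.66

Stoichiometric O₂ = 0.5 × 327 = 163.5 kmol/h; O₂ fed = 163.5 × 1.180 = 192.9 kmol/h.
N₂ fed = 192.9 × 79/21 = 725.8 kmol/h.
Fuel reacted = 0.898 × 327 → ξ = 293.6 kmol/h.
Outlet (n = n₀ + ν ξ):
  CO: 327 − 1(293.6) = 33.35
  O₂: 192.9 − 0.5(293.6) = 46.11
  N₂: 725.8 (inert)
  CO₂: 0 + 1(293.6) = 293.6
Total out = 1099 kmol/h; y_N₂ = 725.8 / 1099 = 0.6605.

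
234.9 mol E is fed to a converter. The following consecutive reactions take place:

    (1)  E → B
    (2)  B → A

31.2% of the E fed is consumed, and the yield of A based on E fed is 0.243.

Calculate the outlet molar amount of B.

16.2 mol

Conversion of E: E consumed = 1ξ₁ = 0.312 × 234.9 → ξ₁ = 73.29 mol.
Yield of A: 1ξ₂ / 234.9 = 0.243 → ξ₂ = 57.08 mol.
Outlet amounts (n = n₀ + Σ ν·ξ):
  E: 234.9 − 1(73.29) = 161.6
  B: 0 + 1(73.29) − 1(57.08) = 16.21
  A: 0 + 1(57.08) = 57.08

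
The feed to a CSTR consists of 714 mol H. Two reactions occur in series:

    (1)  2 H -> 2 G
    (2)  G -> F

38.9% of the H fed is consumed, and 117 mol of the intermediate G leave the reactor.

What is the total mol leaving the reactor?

714 mol

Conversion of H: H consumed = 2ξ₁ = 0.389 × 714 → ξ₁ = 138.9 mol.
G balance: n_G = 0 + 2ξ₁ − 1ξ₂ = 117 → ξ₂ = (2·138.9 − 117)/1 = 160.7 mol.
Outlet amounts (n = n₀ + Σ ν·ξ):
  H: 714 − 2(138.9) = 436.3
  G: 0 + 2(138.9) − 1(160.7) = 117
  F: 0 + 1(160.7) = 160.7
Total out = 436.3 + 117 + 160.7 = 714 mol.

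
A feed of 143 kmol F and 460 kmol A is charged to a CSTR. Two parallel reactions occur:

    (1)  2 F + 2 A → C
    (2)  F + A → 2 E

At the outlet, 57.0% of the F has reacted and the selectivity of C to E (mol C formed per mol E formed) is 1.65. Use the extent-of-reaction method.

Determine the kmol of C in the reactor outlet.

35.4 kmol

Conversion of F: F consumed = 0.57 × 143 = 81.51 kmol = 2ξ₁ + 1ξ₂.
Selectivity: 1ξ₁ / (2ξ₂) = 1.65 → ξ₁ = 3.3 ξ₂.
Substitute: (2·3.3 + 1) ξ₂ = 81.51 → ξ₂ = 10.72 kmol, ξ₁ = 35.39 kmol.
Outlet amounts (n = n₀ + Σ ν·ξ):
  F: 143 − 2(35.39) − 1(10.72) = 61.49
  A: 460 − 2(35.39) − 1(10.72) = 378.5
  C: 0 + 1(35.39) = 35.39
  E: 0 + 2(10.72) = 21.45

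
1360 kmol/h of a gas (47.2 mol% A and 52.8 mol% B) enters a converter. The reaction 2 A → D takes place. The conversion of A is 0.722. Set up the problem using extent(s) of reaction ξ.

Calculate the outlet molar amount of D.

232 kmol/h

A reacted = 0.722 × 641.9 = 463.5 kmol/h; ν_A = −2, so ξ = 463.5/2 = 231.7 kmol/h.
Outlet amounts (n = n₀ + ν ξ):
  A: 641.9 − 2(231.7) = 178.5
  D: 0 + 1(231.7) = 231.7
  B: 718.1 (inert)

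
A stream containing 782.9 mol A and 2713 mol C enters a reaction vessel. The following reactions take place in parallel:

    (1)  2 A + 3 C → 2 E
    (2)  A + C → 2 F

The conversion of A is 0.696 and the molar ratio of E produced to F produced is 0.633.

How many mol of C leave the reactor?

2020 mol

Conversion of A: A consumed = 0.696 × 782.9 = 544.9 mol = 2ξ₁ + 1ξ₂.
Selectivity: 2ξ₁ / (2ξ₂) = 0.633 → ξ₁ = 0.633 ξ₂.
Substitute: (2·0.633 + 1) ξ₂ = 544.9 → ξ₂ = 240.5 mol, ξ₁ = 152.2 mol.
Outlet amounts (n = n₀ + Σ ν·ξ):
  A: 782.9 − 2(152.2) − 1(240.5) = 238
  C: 2713 − 3(152.2) − 1(240.5) = 2016
  E: 0 + 2(152.2) = 304.4
  F: 0 + 2(240.5) = 480.9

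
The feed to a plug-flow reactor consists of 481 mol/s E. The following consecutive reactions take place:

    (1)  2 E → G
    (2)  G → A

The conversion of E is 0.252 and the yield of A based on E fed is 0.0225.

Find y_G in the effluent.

0.118

Conversion of E: E consumed = 2ξ₁ = 0.252 × 481 → ξ₁ = 60.61 mol/s.
Yield of A: 1ξ₂ / 481 = 0.0225 → ξ₂ = 10.82 mol/s.
Outlet amounts (n = n₀ + Σ ν·ξ):
  E: 481 − 2(60.61) = 359.8
  G: 0 + 1(60.61) − 1(10.82) = 49.78
  A: 0 + 1(10.82) = 10.82
Total out = 420.4 mol/s; y_G = 49.78 / 420.4 = 0.1184.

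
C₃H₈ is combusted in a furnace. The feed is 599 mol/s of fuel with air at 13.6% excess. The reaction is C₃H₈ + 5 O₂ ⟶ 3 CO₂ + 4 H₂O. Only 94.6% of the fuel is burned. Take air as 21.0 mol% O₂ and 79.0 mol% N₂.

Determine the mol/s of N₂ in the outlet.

12800 mol/s

Stoichiometric O₂ = 5 × 599 = 2995 mol/s; O₂ fed = 2995 × 1.136 = 3402 mol/s.
N₂ fed = 3402 × 79/21 = 12800 mol/s.
Fuel reacted = 0.946 × 599 → ξ = 566.7 mol/s.
Outlet (n = n₀ + ν ξ):
  C₃H₈: 599 − 1(566.7) = 32.35
  O₂: 3402 − 5(566.7) = 569.1
  N₂: 12800 (inert)
  CO₂: 0 + 3(566.7) = 1700
  H₂O: 0 + 4(566.7) = 2267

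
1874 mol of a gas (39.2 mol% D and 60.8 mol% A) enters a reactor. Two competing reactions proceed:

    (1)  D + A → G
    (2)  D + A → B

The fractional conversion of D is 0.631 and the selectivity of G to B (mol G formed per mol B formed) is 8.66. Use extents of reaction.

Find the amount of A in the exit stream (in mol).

676 mol

Conversion of D: D consumed = 0.631 × 734.6 = 463.5 mol = 1ξ₁ + 1ξ₂.
Selectivity: 1ξ₁ / (1ξ₂) = 8.66 → ξ₁ = 8.66 ξ₂.
Substitute: (1·8.66 + 1) ξ₂ = 463.5 → ξ₂ = 47.99 mol, ξ₁ = 415.6 mol.
Outlet amounts (n = n₀ + Σ ν·ξ):
  D: 734.6 − 1(415.6) − 1(47.99) = 271.1
  A: 1139 − 1(415.6) − 1(47.99) = 675.9
  G: 0 + 1(415.6) = 415.6
  B: 0 + 1(47.99) = 47.99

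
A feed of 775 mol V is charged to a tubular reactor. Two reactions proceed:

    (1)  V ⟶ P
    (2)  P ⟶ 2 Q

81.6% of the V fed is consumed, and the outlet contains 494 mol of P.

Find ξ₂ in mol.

ξ₂ = 138 mol

Conversion of V: V consumed = 1ξ₁ = 0.816 × 775 → ξ₁ = 632.4 mol.
P balance: n_P = 0 + 1ξ₁ − 1ξ₂ = 494 → ξ₂ = (1·632.4 − 494)/1 = 138.4 mol.
Outlet amounts (n = n₀ + Σ ν·ξ):
  V: 775 − 1(632.4) = 142.6
  P: 0 + 1(632.4) − 1(138.4) = 494
  Q: 0 + 2(138.4) = 276.8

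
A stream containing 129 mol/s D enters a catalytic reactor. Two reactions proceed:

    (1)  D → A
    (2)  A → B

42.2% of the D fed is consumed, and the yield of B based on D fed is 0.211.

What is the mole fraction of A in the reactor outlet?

Conversion of D: D consumed = 1ξ₁ = 0.422 × 129 → ξ₁ = 54.44 mol/s.
Yield of B: 1ξ₂ / 129 = 0.211 → ξ₂ = 27.22 mol/s.
Outlet amounts (n = n₀ + Σ ν·ξ):
  D: 129 − 1(54.44) = 74.56
  A: 0 + 1(54.44) − 1(27.22) = 27.22
  B: 0 + 1(27.22) = 27.22
Total out = 129 mol/s; y_A = 27.22 / 129 = 0.211.

0.211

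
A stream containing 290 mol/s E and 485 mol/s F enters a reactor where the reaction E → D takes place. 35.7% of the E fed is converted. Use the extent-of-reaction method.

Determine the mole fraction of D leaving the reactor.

E reacted = 0.357 × 290 = 103.5 mol/s; ν_E = −1, so ξ = 103.5/1 = 103.5 mol/s.
Outlet amounts (n = n₀ + ν ξ):
  E: 290 − 1(103.5) = 186.5
  D: 0 + 1(103.5) = 103.5
  F: 485 (inert)
Total out = 775 mol/s; y_D = 103.5 / 775 = 0.1336.

0.134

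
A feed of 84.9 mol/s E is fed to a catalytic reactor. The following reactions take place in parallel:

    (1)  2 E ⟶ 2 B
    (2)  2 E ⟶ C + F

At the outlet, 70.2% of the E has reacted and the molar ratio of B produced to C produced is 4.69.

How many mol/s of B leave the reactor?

41.8 mol/s

Conversion of E: E consumed = 0.702 × 84.9 = 59.6 mol/s = 2ξ₁ + 2ξ₂.
Selectivity: 2ξ₁ / (1ξ₂) = 4.69 → ξ₁ = 2.345 ξ₂.
Substitute: (2·2.345 + 2) ξ₂ = 59.6 → ξ₂ = 8.909 mol/s, ξ₁ = 20.89 mol/s.
Outlet amounts (n = n₀ + Σ ν·ξ):
  E: 84.9 − 2(20.89) − 2(8.909) = 25.3
  B: 0 + 2(20.89) = 41.78
  C: 0 + 1(8.909) = 8.909
  F: 0 + 1(8.909) = 8.909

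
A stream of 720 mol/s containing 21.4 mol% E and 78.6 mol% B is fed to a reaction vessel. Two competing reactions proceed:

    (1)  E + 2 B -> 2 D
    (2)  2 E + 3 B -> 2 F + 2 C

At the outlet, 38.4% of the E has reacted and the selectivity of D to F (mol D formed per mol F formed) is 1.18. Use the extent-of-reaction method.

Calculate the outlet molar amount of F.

37.2 mol/s

Conversion of E: E consumed = 0.384 × 154.1 = 59.17 mol/s = 1ξ₁ + 2ξ₂.
Selectivity: 2ξ₁ / (2ξ₂) = 1.18 → ξ₁ = 1.18 ξ₂.
Substitute: (1·1.18 + 2) ξ₂ = 59.17 → ξ₂ = 18.61 mol/s, ξ₁ = 21.95 mol/s.
Outlet amounts (n = n₀ + Σ ν·ξ):
  E: 154.1 − 1(21.95) − 2(18.61) = 94.91
  B: 565.9 − 2(21.95) − 3(18.61) = 466.2
  D: 0 + 2(21.95) = 43.91
  F: 0 + 2(18.61) = 37.21
  C: 0 + 2(18.61) = 37.21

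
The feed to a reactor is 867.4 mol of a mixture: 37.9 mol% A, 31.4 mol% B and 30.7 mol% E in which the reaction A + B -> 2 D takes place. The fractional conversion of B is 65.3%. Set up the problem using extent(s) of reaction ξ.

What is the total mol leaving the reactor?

867 mol

B reacted = 0.653 × 272.4 = 177.9 mol; ν_B = −1, so ξ = 177.9/1 = 177.9 mol.
Outlet amounts (n = n₀ + ν ξ):
  A: 328.7 − 1(177.9) = 150.9
  B: 272.4 − 1(177.9) = 94.51
  D: 0 + 2(177.9) = 355.7
  E: 266.3 (inert)
Total out = 150.9 + 94.51 + 355.7 + 266.3 = 867.4 mol.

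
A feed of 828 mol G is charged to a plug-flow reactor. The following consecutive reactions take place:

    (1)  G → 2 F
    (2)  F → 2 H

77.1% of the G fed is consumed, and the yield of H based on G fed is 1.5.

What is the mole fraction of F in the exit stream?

0.314

Conversion of G: G consumed = 1ξ₁ = 0.771 × 828 → ξ₁ = 638.4 mol.
Yield of H: 2ξ₂ / 828 = 1.5 → ξ₂ = 621 mol.
Outlet amounts (n = n₀ + Σ ν·ξ):
  G: 828 − 1(638.4) = 189.6
  F: 0 + 2(638.4) − 1(621) = 655.8
  H: 0 + 2(621) = 1242
Total out = 2087 mol; y_F = 655.8 / 2087 = 0.3142.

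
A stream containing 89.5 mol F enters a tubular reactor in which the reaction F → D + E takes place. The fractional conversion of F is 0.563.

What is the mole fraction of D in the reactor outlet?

0.36

F reacted = 0.563 × 89.5 = 50.39 mol; ν_F = −1, so ξ = 50.39/1 = 50.39 mol.
Outlet amounts (n = n₀ + ν ξ):
  F: 89.5 − 1(50.39) = 39.11
  D: 0 + 1(50.39) = 50.39
  E: 0 + 1(50.39) = 50.39
Total out = 139.9 mol; y_D = 50.39 / 139.9 = 0.3602.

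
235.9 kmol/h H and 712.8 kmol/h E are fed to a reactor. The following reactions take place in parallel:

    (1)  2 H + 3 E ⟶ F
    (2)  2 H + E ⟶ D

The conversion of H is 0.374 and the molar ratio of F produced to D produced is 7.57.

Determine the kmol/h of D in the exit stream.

Conversion of H: H consumed = 0.374 × 235.9 = 88.23 kmol/h = 2ξ₁ + 2ξ₂.
Selectivity: 1ξ₁ / (1ξ₂) = 7.57 → ξ₁ = 7.57 ξ₂.
Substitute: (2·7.57 + 2) ξ₂ = 88.23 → ξ₂ = 5.147 kmol/h, ξ₁ = 38.97 kmol/h.
Outlet amounts (n = n₀ + Σ ν·ξ):
  H: 235.9 − 2(38.97) − 2(5.147) = 147.7
  E: 712.8 − 3(38.97) − 1(5.147) = 590.8
  F: 0 + 1(38.97) = 38.97
  D: 0 + 1(5.147) = 5.147

5.15 kmol/h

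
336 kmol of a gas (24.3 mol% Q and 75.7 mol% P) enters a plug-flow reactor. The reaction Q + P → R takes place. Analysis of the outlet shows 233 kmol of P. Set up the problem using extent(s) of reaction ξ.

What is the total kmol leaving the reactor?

For P: n = n₀ − 1ξ → 233 = 254.4 − 1ξ, giving ξ = 21.35 kmol.
Outlet amounts (n = n₀ + ν ξ):
  Q: 81.65 − 1(21.35) = 60.3
  P: 254.4 − 1(21.35) = 233
  R: 0 + 1(21.35) = 21.35
Total out = 60.3 + 233 + 21.35 = 314.6 kmol.

315 kmol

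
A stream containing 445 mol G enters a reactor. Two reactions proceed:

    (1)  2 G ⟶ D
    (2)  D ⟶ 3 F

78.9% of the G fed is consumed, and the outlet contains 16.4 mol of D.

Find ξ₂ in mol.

Conversion of G: G consumed = 2ξ₁ = 0.789 × 445 → ξ₁ = 175.6 mol.
D balance: n_D = 0 + 1ξ₁ − 1ξ₂ = 16.4 → ξ₂ = (1·175.6 − 16.4)/1 = 159.2 mol.
Outlet amounts (n = n₀ + Σ ν·ξ):
  G: 445 − 2(175.6) = 93.89
  D: 0 + 1(175.6) − 1(159.2) = 16.4
  F: 0 + 3(159.2) = 477.5

ξ₂ = 159 mol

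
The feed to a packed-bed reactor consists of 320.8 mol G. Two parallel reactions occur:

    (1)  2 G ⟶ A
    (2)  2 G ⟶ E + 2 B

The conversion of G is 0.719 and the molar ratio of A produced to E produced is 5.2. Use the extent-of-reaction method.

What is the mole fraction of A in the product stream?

Conversion of G: G consumed = 0.719 × 320.8 = 230.7 mol = 2ξ₁ + 2ξ₂.
Selectivity: 1ξ₁ / (1ξ₂) = 5.2 → ξ₁ = 5.2 ξ₂.
Substitute: (2·5.2 + 2) ξ₂ = 230.7 → ξ₂ = 18.6 mol, ξ₁ = 96.73 mol.
Outlet amounts (n = n₀ + Σ ν·ξ):
  G: 320.8 − 2(96.73) − 2(18.6) = 90.14
  A: 0 + 1(96.73) = 96.73
  E: 0 + 1(18.6) = 18.6
  B: 0 + 2(18.6) = 37.2
Total out = 242.7 mol; y_A = 96.73 / 242.7 = 0.3986.

0.399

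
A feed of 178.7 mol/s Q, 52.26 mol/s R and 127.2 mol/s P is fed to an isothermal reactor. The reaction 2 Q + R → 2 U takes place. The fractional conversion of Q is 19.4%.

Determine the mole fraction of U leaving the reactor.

Q reacted = 0.194 × 178.7 = 34.67 mol/s; ν_Q = −2, so ξ = 34.67/2 = 17.33 mol/s.
Outlet amounts (n = n₀ + ν ξ):
  Q: 178.7 − 2(17.33) = 144
  R: 52.26 − 1(17.33) = 34.93
  U: 0 + 2(17.33) = 34.67
  P: 127.2 (inert)
Total out = 340.8 mol/s; y_U = 34.67 / 340.8 = 0.1017.

0.102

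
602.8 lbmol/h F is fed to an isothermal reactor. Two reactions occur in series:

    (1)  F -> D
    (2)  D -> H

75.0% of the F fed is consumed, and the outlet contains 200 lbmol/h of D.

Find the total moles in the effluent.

603 lbmol/h

Conversion of F: F consumed = 1ξ₁ = 0.75 × 602.8 → ξ₁ = 452.1 lbmol/h.
D balance: n_D = 0 + 1ξ₁ − 1ξ₂ = 200 → ξ₂ = (1·452.1 − 200)/1 = 252.1 lbmol/h.
Outlet amounts (n = n₀ + Σ ν·ξ):
  F: 602.8 − 1(452.1) = 150.7
  D: 0 + 1(452.1) − 1(252.1) = 200
  H: 0 + 1(252.1) = 252.1
Total out = 150.7 + 200 + 252.1 = 602.8 lbmol/h.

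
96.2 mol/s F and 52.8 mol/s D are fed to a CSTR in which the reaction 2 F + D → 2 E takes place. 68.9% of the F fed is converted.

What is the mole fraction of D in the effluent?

0.17

F reacted = 0.689 × 96.2 = 66.28 mol/s; ν_F = −2, so ξ = 66.28/2 = 33.14 mol/s.
Outlet amounts (n = n₀ + ν ξ):
  F: 96.2 − 2(33.14) = 29.92
  D: 52.8 − 1(33.14) = 19.66
  E: 0 + 2(33.14) = 66.28
Total out = 115.9 mol/s; y_D = 19.66 / 115.9 = 0.1697.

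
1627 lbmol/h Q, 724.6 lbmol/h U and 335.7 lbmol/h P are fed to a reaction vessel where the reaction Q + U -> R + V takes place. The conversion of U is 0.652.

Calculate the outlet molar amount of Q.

U reacted = 0.652 × 724.6 = 472.4 lbmol/h; ν_U = −1, so ξ = 472.4/1 = 472.4 lbmol/h.
Outlet amounts (n = n₀ + ν ξ):
  Q: 1627 − 1(472.4) = 1155
  U: 724.6 − 1(472.4) = 252.2
  R: 0 + 1(472.4) = 472.4
  V: 0 + 1(472.4) = 472.4
  P: 335.7 (inert)

1150 lbmol/h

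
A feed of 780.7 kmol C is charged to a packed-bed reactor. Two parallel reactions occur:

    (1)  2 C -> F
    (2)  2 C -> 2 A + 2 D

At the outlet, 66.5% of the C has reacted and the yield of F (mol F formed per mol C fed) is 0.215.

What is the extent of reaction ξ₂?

ξ₂ = 91.7 kmol

Yield of F: 1ξ₁ / 780.7 = 0.215 → ξ₁ = 167.9 kmol.
Conversion of C: 2ξ₁ + 2ξ₂ = 0.665 × 780.7 = 519.2 → ξ₂ = 91.73 kmol.
Outlet amounts (n = n₀ + Σ ν·ξ):
  C: 780.7 − 2(167.9) − 2(91.73) = 261.5
  F: 0 + 1(167.9) = 167.9
  A: 0 + 2(91.73) = 183.5
  D: 0 + 2(91.73) = 183.5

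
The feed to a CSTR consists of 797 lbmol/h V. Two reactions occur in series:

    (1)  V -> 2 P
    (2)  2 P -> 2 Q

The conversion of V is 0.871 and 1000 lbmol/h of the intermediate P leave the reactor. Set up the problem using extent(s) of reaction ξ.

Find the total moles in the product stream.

Conversion of V: V consumed = 1ξ₁ = 0.871 × 797 → ξ₁ = 694.2 lbmol/h.
P balance: n_P = 0 + 2ξ₁ − 2ξ₂ = 1000 → ξ₂ = (2·694.2 − 1000)/2 = 194.2 lbmol/h.
Outlet amounts (n = n₀ + Σ ν·ξ):
  V: 797 − 1(694.2) = 102.8
  P: 0 + 2(694.2) − 2(194.2) = 1000
  Q: 0 + 2(194.2) = 388.4
Total out = 102.8 + 1000 + 388.4 = 1491 lbmol/h.

1490 lbmol/h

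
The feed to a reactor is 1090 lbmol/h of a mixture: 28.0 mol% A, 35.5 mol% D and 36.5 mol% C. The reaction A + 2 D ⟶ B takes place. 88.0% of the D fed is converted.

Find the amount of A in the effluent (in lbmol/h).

D reacted = 0.88 × 386.9 = 340.5 lbmol/h; ν_D = −2, so ξ = 340.5/2 = 170.3 lbmol/h.
Outlet amounts (n = n₀ + ν ξ):
  A: 305.2 − 1(170.3) = 134.9
  D: 386.9 − 2(170.3) = 46.43
  B: 0 + 1(170.3) = 170.3
  C: 397.9 (inert)

135 lbmol/h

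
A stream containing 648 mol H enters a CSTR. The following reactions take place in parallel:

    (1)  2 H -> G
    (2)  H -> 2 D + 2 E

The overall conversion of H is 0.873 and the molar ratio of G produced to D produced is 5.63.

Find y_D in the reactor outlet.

Conversion of H: H consumed = 0.873 × 648 = 565.7 mol = 2ξ₁ + 1ξ₂.
Selectivity: 1ξ₁ / (2ξ₂) = 5.63 → ξ₁ = 11.26 ξ₂.
Substitute: (2·11.26 + 1) ξ₂ = 565.7 → ξ₂ = 24.05 mol, ξ₁ = 270.8 mol.
Outlet amounts (n = n₀ + Σ ν·ξ):
  H: 648 − 2(270.8) − 1(24.05) = 82.3
  G: 0 + 1(270.8) = 270.8
  D: 0 + 2(24.05) = 48.1
  E: 0 + 2(24.05) = 48.1
Total out = 449.3 mol; y_D = 48.1 / 449.3 = 0.1071.

0.107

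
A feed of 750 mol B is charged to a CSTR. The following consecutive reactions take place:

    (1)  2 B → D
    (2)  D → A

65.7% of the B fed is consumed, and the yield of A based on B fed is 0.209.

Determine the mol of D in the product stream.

89.6 mol

Conversion of B: B consumed = 2ξ₁ = 0.657 × 750 → ξ₁ = 246.4 mol.
Yield of A: 1ξ₂ / 750 = 0.209 → ξ₂ = 156.8 mol.
Outlet amounts (n = n₀ + Σ ν·ξ):
  B: 750 − 2(246.4) = 257.2
  D: 0 + 1(246.4) − 1(156.8) = 89.62
  A: 0 + 1(156.8) = 156.8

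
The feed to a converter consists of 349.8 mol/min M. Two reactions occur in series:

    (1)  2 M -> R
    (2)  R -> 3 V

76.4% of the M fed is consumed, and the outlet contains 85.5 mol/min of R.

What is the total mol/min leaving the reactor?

312 mol/min

Conversion of M: M consumed = 2ξ₁ = 0.764 × 349.8 → ξ₁ = 133.6 mol/min.
R balance: n_R = 0 + 1ξ₁ − 1ξ₂ = 85.5 → ξ₂ = (1·133.6 − 85.5)/1 = 48.12 mol/min.
Outlet amounts (n = n₀ + Σ ν·ξ):
  M: 349.8 − 2(133.6) = 82.55
  R: 0 + 1(133.6) − 1(48.12) = 85.5
  V: 0 + 3(48.12) = 144.4
Total out = 82.55 + 85.5 + 144.4 = 312.4 mol/min.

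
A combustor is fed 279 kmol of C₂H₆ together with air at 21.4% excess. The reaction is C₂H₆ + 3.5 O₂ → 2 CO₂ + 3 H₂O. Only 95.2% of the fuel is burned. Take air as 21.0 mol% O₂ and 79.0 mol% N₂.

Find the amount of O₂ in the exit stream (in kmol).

Stoichiometric O₂ = 3.5 × 279 = 976.5 kmol; O₂ fed = 976.5 × 1.214 = 1185 kmol.
N₂ fed = 1185 × 79/21 = 4460 kmol.
Fuel reacted = 0.952 × 279 → ξ = 265.6 kmol.
Outlet (n = n₀ + ν ξ):
  C₂H₆: 279 − 1(265.6) = 13.39
  O₂: 1185 − 3.5(265.6) = 255.8
  N₂: 4460 (inert)
  CO₂: 0 + 2(265.6) = 531.2
  H₂O: 0 + 3(265.6) = 796.8

256 kmol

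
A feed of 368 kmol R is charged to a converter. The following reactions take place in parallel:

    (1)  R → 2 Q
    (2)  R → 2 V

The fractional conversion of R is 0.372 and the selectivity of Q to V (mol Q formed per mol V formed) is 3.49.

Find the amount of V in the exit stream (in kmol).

Conversion of R: R consumed = 0.372 × 368 = 136.9 kmol = 1ξ₁ + 1ξ₂.
Selectivity: 2ξ₁ / (2ξ₂) = 3.49 → ξ₁ = 3.49 ξ₂.
Substitute: (1·3.49 + 1) ξ₂ = 136.9 → ξ₂ = 30.49 kmol, ξ₁ = 106.4 kmol.
Outlet amounts (n = n₀ + Σ ν·ξ):
  R: 368 − 1(106.4) − 1(30.49) = 231.1
  Q: 0 + 2(106.4) = 212.8
  V: 0 + 2(30.49) = 60.98

61 kmol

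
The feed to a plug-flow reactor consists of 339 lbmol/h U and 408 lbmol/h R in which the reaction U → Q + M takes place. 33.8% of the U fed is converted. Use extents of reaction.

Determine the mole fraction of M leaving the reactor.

0.133

U reacted = 0.338 × 339 = 114.6 lbmol/h; ν_U = −1, so ξ = 114.6/1 = 114.6 lbmol/h.
Outlet amounts (n = n₀ + ν ξ):
  U: 339 − 1(114.6) = 224.4
  Q: 0 + 1(114.6) = 114.6
  M: 0 + 1(114.6) = 114.6
  R: 408 (inert)
Total out = 861.6 lbmol/h; y_M = 114.6 / 861.6 = 0.133.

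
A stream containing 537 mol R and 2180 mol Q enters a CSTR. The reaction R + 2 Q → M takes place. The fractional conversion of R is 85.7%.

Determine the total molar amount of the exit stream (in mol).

R reacted = 0.857 × 537 = 460.2 mol; ν_R = −1, so ξ = 460.2/1 = 460.2 mol.
Outlet amounts (n = n₀ + ν ξ):
  R: 537 − 1(460.2) = 76.79
  Q: 2180 − 2(460.2) = 1260
  M: 0 + 1(460.2) = 460.2
Total out = 76.79 + 1260 + 460.2 = 1797 mol.

1800 mol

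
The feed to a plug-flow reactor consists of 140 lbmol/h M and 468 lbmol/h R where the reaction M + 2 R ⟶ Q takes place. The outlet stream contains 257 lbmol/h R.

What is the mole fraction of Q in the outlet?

For R: n = n₀ − 2ξ → 257 = 468 − 2ξ, giving ξ = 105.5 lbmol/h.
Outlet amounts (n = n₀ + ν ξ):
  M: 140 − 1(105.5) = 34.5
  R: 468 − 2(105.5) = 257
  Q: 0 + 1(105.5) = 105.5
Total out = 397 lbmol/h; y_Q = 105.5 / 397 = 0.2657.

0.266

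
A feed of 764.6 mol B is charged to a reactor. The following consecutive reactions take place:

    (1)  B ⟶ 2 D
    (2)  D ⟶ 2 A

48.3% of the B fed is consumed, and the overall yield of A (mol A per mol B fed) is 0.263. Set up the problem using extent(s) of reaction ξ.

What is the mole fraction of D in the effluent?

Conversion of B: B consumed = 1ξ₁ = 0.483 × 764.6 → ξ₁ = 369.3 mol.
Yield of A: 2ξ₂ / 764.6 = 0.263 → ξ₂ = 100.5 mol.
Outlet amounts (n = n₀ + Σ ν·ξ):
  B: 764.6 − 1(369.3) = 395.3
  D: 0 + 2(369.3) − 1(100.5) = 638.1
  A: 0 + 2(100.5) = 201.1
Total out = 1234 mol; y_D = 638.1 / 1234 = 0.5169.

0.517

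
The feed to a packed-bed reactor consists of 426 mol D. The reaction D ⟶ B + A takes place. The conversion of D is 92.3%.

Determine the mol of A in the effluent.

393 mol

D reacted = 0.923 × 426 = 393.2 mol; ν_D = −1, so ξ = 393.2/1 = 393.2 mol.
Outlet amounts (n = n₀ + ν ξ):
  D: 426 − 1(393.2) = 32.8
  B: 0 + 1(393.2) = 393.2
  A: 0 + 1(393.2) = 393.2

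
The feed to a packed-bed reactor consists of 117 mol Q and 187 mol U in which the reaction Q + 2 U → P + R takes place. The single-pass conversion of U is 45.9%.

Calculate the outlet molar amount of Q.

74.1 mol

U reacted = 0.459 × 187 = 85.83 mol; ν_U = −2, so ξ = 85.83/2 = 42.92 mol.
Outlet amounts (n = n₀ + ν ξ):
  Q: 117 − 1(42.92) = 74.08
  U: 187 − 2(42.92) = 101.2
  P: 0 + 1(42.92) = 42.92
  R: 0 + 1(42.92) = 42.92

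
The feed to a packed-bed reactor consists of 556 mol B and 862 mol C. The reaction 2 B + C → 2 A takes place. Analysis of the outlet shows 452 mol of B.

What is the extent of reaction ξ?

For B: n = n₀ − 2ξ → 452 = 556 − 2ξ, giving ξ = 52 mol.
Outlet amounts (n = n₀ + ν ξ):
  B: 556 − 2(52) = 452
  C: 862 − 1(52) = 810
  A: 0 + 2(52) = 104

ξ = 52 mol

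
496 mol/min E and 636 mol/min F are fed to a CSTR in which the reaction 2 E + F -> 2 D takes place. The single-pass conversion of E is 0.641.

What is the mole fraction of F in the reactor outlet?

0.49

E reacted = 0.641 × 496 = 317.9 mol/min; ν_E = −2, so ξ = 317.9/2 = 159 mol/min.
Outlet amounts (n = n₀ + ν ξ):
  E: 496 − 2(159) = 178.1
  F: 636 − 1(159) = 477
  D: 0 + 2(159) = 317.9
Total out = 973 mol/min; y_F = 477 / 973 = 0.4903.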